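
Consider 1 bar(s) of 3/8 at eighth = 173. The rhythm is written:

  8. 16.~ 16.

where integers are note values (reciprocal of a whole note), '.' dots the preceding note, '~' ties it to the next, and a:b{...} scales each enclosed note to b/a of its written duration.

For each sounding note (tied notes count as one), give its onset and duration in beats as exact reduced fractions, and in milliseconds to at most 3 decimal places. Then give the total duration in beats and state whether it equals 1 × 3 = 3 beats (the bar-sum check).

1) 0.0ms=0b +520.231ms=3/2b
2) 520.231ms=3/2b +520.231ms=3/2b
Σ=3b of 3 (173bpm 3/8) — PASS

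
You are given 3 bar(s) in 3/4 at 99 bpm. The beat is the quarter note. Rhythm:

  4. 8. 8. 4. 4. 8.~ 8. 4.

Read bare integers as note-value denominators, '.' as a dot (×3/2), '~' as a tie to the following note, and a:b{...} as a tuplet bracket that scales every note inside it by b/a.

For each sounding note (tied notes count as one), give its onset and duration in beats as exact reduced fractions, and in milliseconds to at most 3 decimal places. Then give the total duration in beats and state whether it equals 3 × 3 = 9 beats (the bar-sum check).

1) 0.0ms=0b +909.091ms=3/2b
2) 909.091ms=3/2b +454.545ms=3/4b
3) 1363.636ms=9/4b +454.545ms=3/4b
4) 1818.182ms=3b +909.091ms=3/2b
5) 2727.273ms=9/2b +909.091ms=3/2b
6) 3636.364ms=6b +909.091ms=3/2b
7) 4545.455ms=15/2b +909.091ms=3/2b
Σ=9b of 9 (99bpm 3/4) — PASS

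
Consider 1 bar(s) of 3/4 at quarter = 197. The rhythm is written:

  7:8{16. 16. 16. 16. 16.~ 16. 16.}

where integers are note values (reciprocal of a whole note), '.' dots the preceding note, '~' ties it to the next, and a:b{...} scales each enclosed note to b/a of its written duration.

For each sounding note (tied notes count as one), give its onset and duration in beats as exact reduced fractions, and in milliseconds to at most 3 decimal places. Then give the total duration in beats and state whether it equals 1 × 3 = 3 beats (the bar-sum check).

1) 0.0ms=0b +130.529ms=3/7b
2) 130.529ms=3/7b +130.529ms=3/7b
3) 261.059ms=6/7b +130.529ms=3/7b
4) 391.588ms=9/7b +130.529ms=3/7b
5) 522.117ms=12/7b +261.059ms=6/7b
6) 783.176ms=18/7b +130.529ms=3/7b
Σ=3b of 3 (197bpm 3/4) — PASS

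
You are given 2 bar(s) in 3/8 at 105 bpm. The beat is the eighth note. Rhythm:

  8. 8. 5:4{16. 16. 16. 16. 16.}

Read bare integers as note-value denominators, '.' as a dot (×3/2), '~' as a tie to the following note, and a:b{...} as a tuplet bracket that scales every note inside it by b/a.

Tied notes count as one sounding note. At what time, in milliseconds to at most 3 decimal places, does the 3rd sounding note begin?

1. 0.0ms @ 0 + 857.143ms (3/2)
2. 857.143ms @ 3/2 + 857.143ms (3/2)
3. 1714.286ms @ 3 + 342.857ms (3/5)
4. 2057.143ms @ 18/5 + 342.857ms (3/5)
5. 2400.0ms @ 21/5 + 342.857ms (3/5)
6. 2742.857ms @ 24/5 + 342.857ms (3/5)
7. 3085.714ms @ 27/5 + 342.857ms (3/5)

note 3 onset = 3b = 1714.286ms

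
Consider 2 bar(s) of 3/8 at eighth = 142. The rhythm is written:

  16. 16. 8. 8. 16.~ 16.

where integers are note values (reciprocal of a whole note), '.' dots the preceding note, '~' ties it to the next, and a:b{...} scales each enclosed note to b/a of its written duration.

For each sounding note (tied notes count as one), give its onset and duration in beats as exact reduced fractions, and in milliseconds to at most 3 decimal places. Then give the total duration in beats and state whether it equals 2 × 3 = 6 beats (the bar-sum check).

1) 0.0ms=0b +316.901ms=3/4b
2) 316.901ms=3/4b +316.901ms=3/4b
3) 633.803ms=3/2b +633.803ms=3/2b
4) 1267.606ms=3b +633.803ms=3/2b
5) 1901.408ms=9/2b +633.803ms=3/2b
Σ=6b of 6 (142bpm 3/8) — PASS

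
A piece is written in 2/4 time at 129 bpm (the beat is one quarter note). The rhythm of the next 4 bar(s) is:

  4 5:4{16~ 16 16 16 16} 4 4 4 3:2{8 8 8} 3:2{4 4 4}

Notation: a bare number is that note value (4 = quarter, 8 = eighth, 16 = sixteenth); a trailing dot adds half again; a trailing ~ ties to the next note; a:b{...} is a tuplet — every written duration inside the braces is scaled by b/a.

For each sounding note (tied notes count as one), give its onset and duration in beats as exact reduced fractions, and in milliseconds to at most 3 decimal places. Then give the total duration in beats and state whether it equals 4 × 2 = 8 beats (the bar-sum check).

1) 0.0ms=0b +465.116ms=1b
2) 465.116ms=1b +186.047ms=2/5b
3) 651.163ms=7/5b +93.023ms=1/5b
4) 744.186ms=8/5b +93.023ms=1/5b
5) 837.209ms=9/5b +93.023ms=1/5b
6) 930.233ms=2b +465.116ms=1b
7) 1395.349ms=3b +465.116ms=1b
8) 1860.465ms=4b +465.116ms=1b
9) 2325.581ms=5b +155.039ms=1/3b
10) 2480.62ms=16/3b +155.039ms=1/3b
11) 2635.659ms=17/3b +155.039ms=1/3b
12) 2790.698ms=6b +310.078ms=2/3b
13) 3100.775ms=20/3b +310.078ms=2/3b
14) 3410.853ms=22/3b +310.078ms=2/3b
Σ=8b of 8 (129bpm 2/4) — PASS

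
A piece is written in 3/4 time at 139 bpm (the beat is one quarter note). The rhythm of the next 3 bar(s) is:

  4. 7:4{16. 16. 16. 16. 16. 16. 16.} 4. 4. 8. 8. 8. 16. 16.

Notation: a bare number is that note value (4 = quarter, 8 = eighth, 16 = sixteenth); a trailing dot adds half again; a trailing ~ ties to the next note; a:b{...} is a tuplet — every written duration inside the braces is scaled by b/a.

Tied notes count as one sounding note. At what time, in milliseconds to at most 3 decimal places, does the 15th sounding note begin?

note 15 onset = 69/8b = 3723.022ms

1. 0.0ms @ 0 + 647.482ms (3/2)
2. 647.482ms @ 3/2 + 92.497ms (3/14)
3. 739.979ms @ 12/7 + 92.497ms (3/14)
4. 832.477ms @ 27/14 + 92.497ms (3/14)
5. 924.974ms @ 15/7 + 92.497ms (3/14)
6. 1017.472ms @ 33/14 + 92.497ms (3/14)
7. 1109.969ms @ 18/7 + 92.497ms (3/14)
8. 1202.467ms @ 39/14 + 92.497ms (3/14)
9. 1294.964ms @ 3 + 647.482ms (3/2)
10. 1942.446ms @ 9/2 + 647.482ms (3/2)
11. 2589.928ms @ 6 + 323.741ms (3/4)
12. 2913.669ms @ 27/4 + 323.741ms (3/4)
13. 3237.41ms @ 15/2 + 323.741ms (3/4)
14. 3561.151ms @ 33/4 + 161.871ms (3/8)
15. 3723.022ms @ 69/8 + 161.871ms (3/8)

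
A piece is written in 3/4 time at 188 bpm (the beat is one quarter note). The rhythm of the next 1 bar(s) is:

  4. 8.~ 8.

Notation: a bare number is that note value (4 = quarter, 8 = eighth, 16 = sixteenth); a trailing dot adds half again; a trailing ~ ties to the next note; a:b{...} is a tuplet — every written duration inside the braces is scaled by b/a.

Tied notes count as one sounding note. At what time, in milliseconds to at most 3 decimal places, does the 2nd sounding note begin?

note 2 onset = 3/2b = 478.723ms

1. 0.0ms @ 0 + 478.723ms (3/2)
2. 478.723ms @ 3/2 + 478.723ms (3/2)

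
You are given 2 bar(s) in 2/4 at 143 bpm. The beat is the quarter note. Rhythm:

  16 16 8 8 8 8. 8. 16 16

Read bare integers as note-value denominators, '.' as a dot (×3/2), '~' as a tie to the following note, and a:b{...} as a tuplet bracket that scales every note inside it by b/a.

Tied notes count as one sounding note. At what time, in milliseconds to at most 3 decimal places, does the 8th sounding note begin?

1. 0.0ms @ 0 + 104.895ms (1/4)
2. 104.895ms @ 1/4 + 104.895ms (1/4)
3. 209.79ms @ 1/2 + 209.79ms (1/2)
4. 419.58ms @ 1 + 209.79ms (1/2)
5. 629.371ms @ 3/2 + 209.79ms (1/2)
6. 839.161ms @ 2 + 314.685ms (3/4)
7. 1153.846ms @ 11/4 + 314.685ms (3/4)
8. 1468.531ms @ 7/2 + 104.895ms (1/4)
9. 1573.427ms @ 15/4 + 104.895ms (1/4)

note 8 onset = 7/2b = 1468.531ms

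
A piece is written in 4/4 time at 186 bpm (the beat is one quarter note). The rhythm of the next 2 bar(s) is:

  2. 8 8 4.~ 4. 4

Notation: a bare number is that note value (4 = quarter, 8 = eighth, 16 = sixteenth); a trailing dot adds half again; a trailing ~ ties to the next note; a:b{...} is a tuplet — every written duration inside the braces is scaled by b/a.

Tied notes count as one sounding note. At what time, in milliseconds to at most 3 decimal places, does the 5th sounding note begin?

1. 0.0ms @ 0 + 967.742ms (3)
2. 967.742ms @ 3 + 161.29ms (1/2)
3. 1129.032ms @ 7/2 + 161.29ms (1/2)
4. 1290.323ms @ 4 + 967.742ms (3)
5. 2258.065ms @ 7 + 322.581ms (1)

note 5 onset = 7b = 2258.065ms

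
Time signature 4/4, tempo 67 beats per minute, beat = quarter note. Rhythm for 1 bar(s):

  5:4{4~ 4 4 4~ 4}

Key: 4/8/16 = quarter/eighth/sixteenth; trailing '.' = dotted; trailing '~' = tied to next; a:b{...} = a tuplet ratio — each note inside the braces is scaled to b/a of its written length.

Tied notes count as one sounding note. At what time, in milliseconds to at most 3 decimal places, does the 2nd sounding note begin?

1. 0.0ms @ 0 + 1432.836ms (8/5)
2. 1432.836ms @ 8/5 + 716.418ms (4/5)
3. 2149.254ms @ 12/5 + 1432.836ms (8/5)

note 2 onset = 8/5b = 1432.836ms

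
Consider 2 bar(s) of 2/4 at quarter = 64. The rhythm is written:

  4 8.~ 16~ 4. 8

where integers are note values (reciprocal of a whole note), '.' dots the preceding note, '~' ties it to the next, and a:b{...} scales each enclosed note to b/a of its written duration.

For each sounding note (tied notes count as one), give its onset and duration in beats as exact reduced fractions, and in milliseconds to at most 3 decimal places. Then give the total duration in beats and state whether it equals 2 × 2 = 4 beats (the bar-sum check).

1) 0.0ms=0b +937.5ms=1b
2) 937.5ms=1b +2343.75ms=5/2b
3) 3281.25ms=7/2b +468.75ms=1/2b
Σ=4b of 4 (64bpm 2/4) — PASS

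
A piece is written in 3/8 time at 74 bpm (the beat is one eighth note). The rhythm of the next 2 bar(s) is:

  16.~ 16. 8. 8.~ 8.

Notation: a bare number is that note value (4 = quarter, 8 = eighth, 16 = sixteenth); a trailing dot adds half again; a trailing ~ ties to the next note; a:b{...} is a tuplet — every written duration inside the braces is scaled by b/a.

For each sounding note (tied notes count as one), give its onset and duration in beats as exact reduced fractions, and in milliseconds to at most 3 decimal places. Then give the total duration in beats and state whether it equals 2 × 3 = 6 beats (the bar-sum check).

1) 0.0ms=0b +1216.216ms=3/2b
2) 1216.216ms=3/2b +1216.216ms=3/2b
3) 2432.432ms=3b +2432.432ms=3b
Σ=6b of 6 (74bpm 3/8) — PASS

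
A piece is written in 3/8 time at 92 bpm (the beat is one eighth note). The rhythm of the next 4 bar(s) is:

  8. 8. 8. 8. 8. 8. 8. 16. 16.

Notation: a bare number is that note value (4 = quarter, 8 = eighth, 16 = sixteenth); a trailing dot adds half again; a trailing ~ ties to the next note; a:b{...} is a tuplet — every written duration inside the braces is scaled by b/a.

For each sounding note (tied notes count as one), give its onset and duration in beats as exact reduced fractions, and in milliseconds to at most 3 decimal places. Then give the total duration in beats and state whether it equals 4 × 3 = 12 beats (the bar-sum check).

1) 0.0ms=0b +978.261ms=3/2b
2) 978.261ms=3/2b +978.261ms=3/2b
3) 1956.522ms=3b +978.261ms=3/2b
4) 2934.783ms=9/2b +978.261ms=3/2b
5) 3913.043ms=6b +978.261ms=3/2b
6) 4891.304ms=15/2b +978.261ms=3/2b
7) 5869.565ms=9b +978.261ms=3/2b
8) 6847.826ms=21/2b +489.13ms=3/4b
9) 7336.957ms=45/4b +489.13ms=3/4b
Σ=12b of 12 (92bpm 3/8) — PASS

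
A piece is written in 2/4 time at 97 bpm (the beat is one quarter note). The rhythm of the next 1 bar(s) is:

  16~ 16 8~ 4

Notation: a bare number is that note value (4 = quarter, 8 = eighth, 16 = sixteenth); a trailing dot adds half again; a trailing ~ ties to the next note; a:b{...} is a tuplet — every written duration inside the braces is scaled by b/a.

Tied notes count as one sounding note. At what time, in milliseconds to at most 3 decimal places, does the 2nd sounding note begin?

note 2 onset = 1/2b = 309.278ms

1. 0.0ms @ 0 + 309.278ms (1/2)
2. 309.278ms @ 1/2 + 927.835ms (3/2)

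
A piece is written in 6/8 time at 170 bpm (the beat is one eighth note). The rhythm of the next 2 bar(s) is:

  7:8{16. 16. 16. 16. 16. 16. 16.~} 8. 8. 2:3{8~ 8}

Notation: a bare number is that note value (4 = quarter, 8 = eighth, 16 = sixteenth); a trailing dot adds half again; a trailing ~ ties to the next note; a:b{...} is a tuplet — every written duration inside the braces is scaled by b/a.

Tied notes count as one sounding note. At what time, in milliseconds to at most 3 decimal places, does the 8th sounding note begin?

note 8 onset = 15/2b = 2647.059ms

1. 0.0ms @ 0 + 302.521ms (6/7)
2. 302.521ms @ 6/7 + 302.521ms (6/7)
3. 605.042ms @ 12/7 + 302.521ms (6/7)
4. 907.563ms @ 18/7 + 302.521ms (6/7)
5. 1210.084ms @ 24/7 + 302.521ms (6/7)
6. 1512.605ms @ 30/7 + 302.521ms (6/7)
7. 1815.126ms @ 36/7 + 831.933ms (33/14)
8. 2647.059ms @ 15/2 + 529.412ms (3/2)
9. 3176.471ms @ 9 + 1058.824ms (3)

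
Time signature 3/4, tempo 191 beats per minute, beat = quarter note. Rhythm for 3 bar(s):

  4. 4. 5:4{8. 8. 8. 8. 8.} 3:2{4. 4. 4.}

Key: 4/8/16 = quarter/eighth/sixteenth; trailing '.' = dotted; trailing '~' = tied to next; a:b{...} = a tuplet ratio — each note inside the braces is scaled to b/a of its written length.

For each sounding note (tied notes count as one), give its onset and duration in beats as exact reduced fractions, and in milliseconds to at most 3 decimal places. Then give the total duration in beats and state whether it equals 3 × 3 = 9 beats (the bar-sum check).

1) 0.0ms=0b +471.204ms=3/2b
2) 471.204ms=3/2b +471.204ms=3/2b
3) 942.408ms=3b +188.482ms=3/5b
4) 1130.89ms=18/5b +188.482ms=3/5b
5) 1319.372ms=21/5b +188.482ms=3/5b
6) 1507.853ms=24/5b +188.482ms=3/5b
7) 1696.335ms=27/5b +188.482ms=3/5b
8) 1884.817ms=6b +314.136ms=1b
9) 2198.953ms=7b +314.136ms=1b
10) 2513.089ms=8b +314.136ms=1b
Σ=9b of 9 (191bpm 3/4) — PASS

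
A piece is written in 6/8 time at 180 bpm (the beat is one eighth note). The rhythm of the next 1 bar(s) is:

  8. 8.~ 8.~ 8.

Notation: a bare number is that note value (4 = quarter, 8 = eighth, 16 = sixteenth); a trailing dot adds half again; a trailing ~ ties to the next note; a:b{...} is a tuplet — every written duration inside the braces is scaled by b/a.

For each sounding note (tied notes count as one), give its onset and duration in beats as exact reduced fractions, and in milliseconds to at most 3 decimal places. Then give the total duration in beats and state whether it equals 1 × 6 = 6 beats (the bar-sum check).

1) 0.0ms=0b +500.0ms=3/2b
2) 500.0ms=3/2b +1500.0ms=9/2b
Σ=6b of 6 (180bpm 6/8) — PASS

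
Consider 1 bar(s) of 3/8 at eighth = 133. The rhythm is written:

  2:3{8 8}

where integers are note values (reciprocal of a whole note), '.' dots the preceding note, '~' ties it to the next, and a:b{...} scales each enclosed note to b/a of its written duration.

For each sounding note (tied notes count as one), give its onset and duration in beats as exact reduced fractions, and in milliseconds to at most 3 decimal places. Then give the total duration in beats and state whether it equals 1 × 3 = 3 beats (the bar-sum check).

1) 0.0ms=0b +676.692ms=3/2b
2) 676.692ms=3/2b +676.692ms=3/2b
Σ=3b of 3 (133bpm 3/8) — PASS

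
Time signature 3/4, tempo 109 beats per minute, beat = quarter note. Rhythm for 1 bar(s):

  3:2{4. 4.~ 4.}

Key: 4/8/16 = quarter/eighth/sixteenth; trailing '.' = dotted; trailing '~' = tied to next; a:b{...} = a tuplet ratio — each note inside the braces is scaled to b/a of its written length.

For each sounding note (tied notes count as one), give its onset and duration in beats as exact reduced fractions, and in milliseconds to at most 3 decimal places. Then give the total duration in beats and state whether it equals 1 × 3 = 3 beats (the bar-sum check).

1) 0.0ms=0b +550.459ms=1b
2) 550.459ms=1b +1100.917ms=2b
Σ=3b of 3 (109bpm 3/4) — PASS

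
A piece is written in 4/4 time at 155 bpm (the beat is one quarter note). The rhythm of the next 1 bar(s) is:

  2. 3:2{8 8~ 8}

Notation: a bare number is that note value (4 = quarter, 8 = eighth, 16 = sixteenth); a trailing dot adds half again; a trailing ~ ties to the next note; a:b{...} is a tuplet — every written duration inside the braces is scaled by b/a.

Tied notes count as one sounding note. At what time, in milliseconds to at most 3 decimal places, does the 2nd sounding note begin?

1. 0.0ms @ 0 + 1161.29ms (3)
2. 1161.29ms @ 3 + 129.032ms (1/3)
3. 1290.323ms @ 10/3 + 258.065ms (2/3)

note 2 onset = 3b = 1161.29ms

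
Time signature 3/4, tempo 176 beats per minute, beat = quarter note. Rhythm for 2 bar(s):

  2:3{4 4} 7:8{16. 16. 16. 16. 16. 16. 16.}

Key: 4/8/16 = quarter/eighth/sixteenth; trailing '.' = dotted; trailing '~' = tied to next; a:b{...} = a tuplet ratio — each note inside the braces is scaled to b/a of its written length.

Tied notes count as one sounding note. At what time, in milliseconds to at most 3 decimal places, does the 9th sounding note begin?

note 9 onset = 39/7b = 1899.351ms

1. 0.0ms @ 0 + 511.364ms (3/2)
2. 511.364ms @ 3/2 + 511.364ms (3/2)
3. 1022.727ms @ 3 + 146.104ms (3/7)
4. 1168.831ms @ 24/7 + 146.104ms (3/7)
5. 1314.935ms @ 27/7 + 146.104ms (3/7)
6. 1461.039ms @ 30/7 + 146.104ms (3/7)
7. 1607.143ms @ 33/7 + 146.104ms (3/7)
8. 1753.247ms @ 36/7 + 146.104ms (3/7)
9. 1899.351ms @ 39/7 + 146.104ms (3/7)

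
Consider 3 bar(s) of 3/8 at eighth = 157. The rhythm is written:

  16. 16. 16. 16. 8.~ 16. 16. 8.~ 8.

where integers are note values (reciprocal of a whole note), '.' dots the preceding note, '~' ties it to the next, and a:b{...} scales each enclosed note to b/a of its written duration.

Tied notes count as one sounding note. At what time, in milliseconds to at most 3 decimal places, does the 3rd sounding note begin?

1. 0.0ms @ 0 + 286.624ms (3/4)
2. 286.624ms @ 3/4 + 286.624ms (3/4)
3. 573.248ms @ 3/2 + 286.624ms (3/4)
4. 859.873ms @ 9/4 + 286.624ms (3/4)
5. 1146.497ms @ 3 + 859.873ms (9/4)
6. 2006.369ms @ 21/4 + 286.624ms (3/4)
7. 2292.994ms @ 6 + 1146.497ms (3)

note 3 onset = 3/2b = 573.248ms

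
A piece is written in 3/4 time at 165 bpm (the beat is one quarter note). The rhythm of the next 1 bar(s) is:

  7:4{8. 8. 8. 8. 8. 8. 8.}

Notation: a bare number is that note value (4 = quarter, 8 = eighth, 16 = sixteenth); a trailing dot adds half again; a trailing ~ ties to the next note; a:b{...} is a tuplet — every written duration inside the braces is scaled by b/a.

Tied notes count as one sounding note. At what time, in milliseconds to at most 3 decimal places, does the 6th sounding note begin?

note 6 onset = 15/7b = 779.221ms

1. 0.0ms @ 0 + 155.844ms (3/7)
2. 155.844ms @ 3/7 + 155.844ms (3/7)
3. 311.688ms @ 6/7 + 155.844ms (3/7)
4. 467.532ms @ 9/7 + 155.844ms (3/7)
5. 623.377ms @ 12/7 + 155.844ms (3/7)
6. 779.221ms @ 15/7 + 155.844ms (3/7)
7. 935.065ms @ 18/7 + 155.844ms (3/7)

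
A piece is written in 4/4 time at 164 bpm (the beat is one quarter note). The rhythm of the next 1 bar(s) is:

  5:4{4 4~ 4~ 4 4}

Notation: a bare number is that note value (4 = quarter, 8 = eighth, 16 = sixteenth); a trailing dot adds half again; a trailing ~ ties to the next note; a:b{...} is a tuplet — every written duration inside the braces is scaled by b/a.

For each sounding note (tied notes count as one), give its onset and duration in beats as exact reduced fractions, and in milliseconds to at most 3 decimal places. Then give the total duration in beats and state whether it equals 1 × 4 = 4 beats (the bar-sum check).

1) 0.0ms=0b +292.683ms=4/5b
2) 292.683ms=4/5b +878.049ms=12/5b
3) 1170.732ms=16/5b +292.683ms=4/5b
Σ=4b of 4 (164bpm 4/4) — PASS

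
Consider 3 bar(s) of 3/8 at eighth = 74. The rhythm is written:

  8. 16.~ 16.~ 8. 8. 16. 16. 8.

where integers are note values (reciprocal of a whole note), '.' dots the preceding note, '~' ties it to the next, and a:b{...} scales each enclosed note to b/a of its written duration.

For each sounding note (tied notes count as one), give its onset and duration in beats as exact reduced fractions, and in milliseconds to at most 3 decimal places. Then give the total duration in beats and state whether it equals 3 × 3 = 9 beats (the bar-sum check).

1) 0.0ms=0b +1216.216ms=3/2b
2) 1216.216ms=3/2b +2432.432ms=3b
3) 3648.649ms=9/2b +1216.216ms=3/2b
4) 4864.865ms=6b +608.108ms=3/4b
5) 5472.973ms=27/4b +608.108ms=3/4b
6) 6081.081ms=15/2b +1216.216ms=3/2b
Σ=9b of 9 (74bpm 3/8) — PASS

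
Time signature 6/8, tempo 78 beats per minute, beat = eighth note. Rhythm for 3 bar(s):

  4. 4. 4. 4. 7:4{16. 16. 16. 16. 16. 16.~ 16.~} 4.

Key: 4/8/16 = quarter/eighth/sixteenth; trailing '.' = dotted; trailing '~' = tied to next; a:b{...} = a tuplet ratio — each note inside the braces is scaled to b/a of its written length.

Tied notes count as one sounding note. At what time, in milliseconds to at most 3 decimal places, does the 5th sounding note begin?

note 5 onset = 12b = 9230.769ms

1. 0.0ms @ 0 + 2307.692ms (3)
2. 2307.692ms @ 3 + 2307.692ms (3)
3. 4615.385ms @ 6 + 2307.692ms (3)
4. 6923.077ms @ 9 + 2307.692ms (3)
5. 9230.769ms @ 12 + 329.67ms (3/7)
6. 9560.44ms @ 87/7 + 329.67ms (3/7)
7. 9890.11ms @ 90/7 + 329.67ms (3/7)
8. 10219.78ms @ 93/7 + 329.67ms (3/7)
9. 10549.451ms @ 96/7 + 329.67ms (3/7)
10. 10879.121ms @ 99/7 + 2967.033ms (27/7)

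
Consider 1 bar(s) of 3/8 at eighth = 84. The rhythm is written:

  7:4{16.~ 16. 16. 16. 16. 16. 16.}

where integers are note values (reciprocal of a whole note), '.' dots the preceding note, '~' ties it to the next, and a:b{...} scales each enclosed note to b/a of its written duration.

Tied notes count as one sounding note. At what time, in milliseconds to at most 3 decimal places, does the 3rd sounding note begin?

note 3 onset = 9/7b = 918.367ms

1. 0.0ms @ 0 + 612.245ms (6/7)
2. 612.245ms @ 6/7 + 306.122ms (3/7)
3. 918.367ms @ 9/7 + 306.122ms (3/7)
4. 1224.49ms @ 12/7 + 306.122ms (3/7)
5. 1530.612ms @ 15/7 + 306.122ms (3/7)
6. 1836.735ms @ 18/7 + 306.122ms (3/7)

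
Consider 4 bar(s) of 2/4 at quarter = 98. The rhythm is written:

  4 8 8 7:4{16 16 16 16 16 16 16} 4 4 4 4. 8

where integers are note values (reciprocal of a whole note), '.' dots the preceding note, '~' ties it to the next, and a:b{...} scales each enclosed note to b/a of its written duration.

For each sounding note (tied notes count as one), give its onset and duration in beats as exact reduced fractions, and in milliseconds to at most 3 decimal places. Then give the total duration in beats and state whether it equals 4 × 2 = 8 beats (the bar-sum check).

1) 0.0ms=0b +612.245ms=1b
2) 612.245ms=1b +306.122ms=1/2b
3) 918.367ms=3/2b +306.122ms=1/2b
4) 1224.49ms=2b +87.464ms=1/7b
5) 1311.953ms=15/7b +87.464ms=1/7b
6) 1399.417ms=16/7b +87.464ms=1/7b
7) 1486.88ms=17/7b +87.464ms=1/7b
8) 1574.344ms=18/7b +87.464ms=1/7b
9) 1661.808ms=19/7b +87.464ms=1/7b
10) 1749.271ms=20/7b +87.464ms=1/7b
11) 1836.735ms=3b +612.245ms=1b
12) 2448.98ms=4b +612.245ms=1b
13) 3061.224ms=5b +612.245ms=1b
14) 3673.469ms=6b +918.367ms=3/2b
15) 4591.837ms=15/2b +306.122ms=1/2b
Σ=8b of 8 (98bpm 2/4) — PASS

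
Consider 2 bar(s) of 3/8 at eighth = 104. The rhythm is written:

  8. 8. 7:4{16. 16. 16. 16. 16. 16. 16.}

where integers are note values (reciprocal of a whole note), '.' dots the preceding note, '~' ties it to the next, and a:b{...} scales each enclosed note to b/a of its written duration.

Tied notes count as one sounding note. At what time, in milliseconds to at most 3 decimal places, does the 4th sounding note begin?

note 4 onset = 24/7b = 1978.022ms

1. 0.0ms @ 0 + 865.385ms (3/2)
2. 865.385ms @ 3/2 + 865.385ms (3/2)
3. 1730.769ms @ 3 + 247.253ms (3/7)
4. 1978.022ms @ 24/7 + 247.253ms (3/7)
5. 2225.275ms @ 27/7 + 247.253ms (3/7)
6. 2472.527ms @ 30/7 + 247.253ms (3/7)
7. 2719.78ms @ 33/7 + 247.253ms (3/7)
8. 2967.033ms @ 36/7 + 247.253ms (3/7)
9. 3214.286ms @ 39/7 + 247.253ms (3/7)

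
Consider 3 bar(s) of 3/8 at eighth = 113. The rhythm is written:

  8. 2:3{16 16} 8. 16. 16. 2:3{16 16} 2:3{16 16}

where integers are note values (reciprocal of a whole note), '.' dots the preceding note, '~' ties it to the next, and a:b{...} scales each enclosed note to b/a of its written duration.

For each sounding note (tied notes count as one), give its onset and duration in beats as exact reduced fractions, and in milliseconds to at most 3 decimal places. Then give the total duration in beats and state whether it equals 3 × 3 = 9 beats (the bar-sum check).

1) 0.0ms=0b +796.46ms=3/2b
2) 796.46ms=3/2b +398.23ms=3/4b
3) 1194.69ms=9/4b +398.23ms=3/4b
4) 1592.92ms=3b +796.46ms=3/2b
5) 2389.381ms=9/2b +398.23ms=3/4b
6) 2787.611ms=21/4b +398.23ms=3/4b
7) 3185.841ms=6b +398.23ms=3/4b
8) 3584.071ms=27/4b +398.23ms=3/4b
9) 3982.301ms=15/2b +398.23ms=3/4b
10) 4380.531ms=33/4b +398.23ms=3/4b
Σ=9b of 9 (113bpm 3/8) — PASS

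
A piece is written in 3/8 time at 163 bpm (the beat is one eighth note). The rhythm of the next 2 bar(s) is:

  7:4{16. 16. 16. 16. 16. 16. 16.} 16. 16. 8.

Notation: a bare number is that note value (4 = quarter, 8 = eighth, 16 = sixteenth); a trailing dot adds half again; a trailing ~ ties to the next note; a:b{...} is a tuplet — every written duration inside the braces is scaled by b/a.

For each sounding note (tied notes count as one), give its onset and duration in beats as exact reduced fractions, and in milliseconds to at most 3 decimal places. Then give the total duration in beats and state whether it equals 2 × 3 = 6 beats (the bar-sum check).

1) 0.0ms=0b +157.756ms=3/7b
2) 157.756ms=3/7b +157.756ms=3/7b
3) 315.513ms=6/7b +157.756ms=3/7b
4) 473.269ms=9/7b +157.756ms=3/7b
5) 631.025ms=12/7b +157.756ms=3/7b
6) 788.782ms=15/7b +157.756ms=3/7b
7) 946.538ms=18/7b +157.756ms=3/7b
8) 1104.294ms=3b +276.074ms=3/4b
9) 1380.368ms=15/4b +276.074ms=3/4b
10) 1656.442ms=9/2b +552.147ms=3/2b
Σ=6b of 6 (163bpm 3/8) — PASS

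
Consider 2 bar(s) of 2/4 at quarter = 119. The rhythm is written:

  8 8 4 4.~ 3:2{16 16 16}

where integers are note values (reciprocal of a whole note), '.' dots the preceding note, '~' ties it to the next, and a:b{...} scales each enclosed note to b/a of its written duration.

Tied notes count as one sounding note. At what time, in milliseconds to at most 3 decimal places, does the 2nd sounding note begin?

note 2 onset = 1/2b = 252.101ms

1. 0.0ms @ 0 + 252.101ms (1/2)
2. 252.101ms @ 1/2 + 252.101ms (1/2)
3. 504.202ms @ 1 + 504.202ms (1)
4. 1008.403ms @ 2 + 840.336ms (5/3)
5. 1848.739ms @ 11/3 + 84.034ms (1/6)
6. 1932.773ms @ 23/6 + 84.034ms (1/6)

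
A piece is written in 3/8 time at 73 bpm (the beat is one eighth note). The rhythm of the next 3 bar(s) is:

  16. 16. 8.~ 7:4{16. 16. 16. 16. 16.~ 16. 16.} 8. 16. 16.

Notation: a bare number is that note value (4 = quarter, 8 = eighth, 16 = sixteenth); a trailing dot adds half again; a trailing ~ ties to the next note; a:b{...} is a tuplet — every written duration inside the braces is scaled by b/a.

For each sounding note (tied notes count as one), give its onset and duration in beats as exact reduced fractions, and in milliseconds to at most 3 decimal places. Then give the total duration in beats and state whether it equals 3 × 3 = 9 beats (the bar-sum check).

1) 0.0ms=0b +616.438ms=3/4b
2) 616.438ms=3/4b +616.438ms=3/4b
3) 1232.877ms=3/2b +1585.127ms=27/14b
4) 2818.004ms=24/7b +352.25ms=3/7b
5) 3170.254ms=27/7b +352.25ms=3/7b
6) 3522.505ms=30/7b +352.25ms=3/7b
7) 3874.755ms=33/7b +704.501ms=6/7b
8) 4579.256ms=39/7b +352.25ms=3/7b
9) 4931.507ms=6b +1232.877ms=3/2b
10) 6164.384ms=15/2b +616.438ms=3/4b
11) 6780.822ms=33/4b +616.438ms=3/4b
Σ=9b of 9 (73bpm 3/8) — PASS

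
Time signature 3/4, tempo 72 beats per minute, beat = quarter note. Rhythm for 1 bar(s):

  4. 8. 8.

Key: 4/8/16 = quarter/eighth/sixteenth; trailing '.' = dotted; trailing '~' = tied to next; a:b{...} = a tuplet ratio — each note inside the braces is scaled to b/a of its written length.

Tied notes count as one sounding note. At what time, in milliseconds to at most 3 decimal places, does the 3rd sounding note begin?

note 3 onset = 9/4b = 1875.0ms

1. 0.0ms @ 0 + 1250.0ms (3/2)
2. 1250.0ms @ 3/2 + 625.0ms (3/4)
3. 1875.0ms @ 9/4 + 625.0ms (3/4)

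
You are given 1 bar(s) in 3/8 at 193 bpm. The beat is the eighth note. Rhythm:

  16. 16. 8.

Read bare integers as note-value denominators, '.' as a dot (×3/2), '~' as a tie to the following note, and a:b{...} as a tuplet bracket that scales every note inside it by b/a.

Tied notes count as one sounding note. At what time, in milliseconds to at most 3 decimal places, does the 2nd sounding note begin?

1. 0.0ms @ 0 + 233.161ms (3/4)
2. 233.161ms @ 3/4 + 233.161ms (3/4)
3. 466.321ms @ 3/2 + 466.321ms (3/2)

note 2 onset = 3/4b = 233.161ms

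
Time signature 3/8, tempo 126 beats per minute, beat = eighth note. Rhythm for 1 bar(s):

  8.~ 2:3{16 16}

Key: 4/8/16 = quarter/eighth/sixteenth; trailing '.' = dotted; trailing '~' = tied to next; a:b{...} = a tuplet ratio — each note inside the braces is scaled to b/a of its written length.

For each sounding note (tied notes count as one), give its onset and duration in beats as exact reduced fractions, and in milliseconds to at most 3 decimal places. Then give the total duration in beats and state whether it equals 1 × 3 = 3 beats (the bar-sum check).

1) 0.0ms=0b +1071.429ms=9/4b
2) 1071.429ms=9/4b +357.143ms=3/4b
Σ=3b of 3 (126bpm 3/8) — PASS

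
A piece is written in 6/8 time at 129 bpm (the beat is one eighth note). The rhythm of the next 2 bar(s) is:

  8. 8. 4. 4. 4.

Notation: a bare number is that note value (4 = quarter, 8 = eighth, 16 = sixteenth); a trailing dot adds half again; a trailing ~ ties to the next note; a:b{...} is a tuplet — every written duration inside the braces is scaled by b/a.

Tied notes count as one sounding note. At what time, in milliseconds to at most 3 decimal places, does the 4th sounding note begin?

1. 0.0ms @ 0 + 697.674ms (3/2)
2. 697.674ms @ 3/2 + 697.674ms (3/2)
3. 1395.349ms @ 3 + 1395.349ms (3)
4. 2790.698ms @ 6 + 1395.349ms (3)
5. 4186.047ms @ 9 + 1395.349ms (3)

note 4 onset = 6b = 2790.698ms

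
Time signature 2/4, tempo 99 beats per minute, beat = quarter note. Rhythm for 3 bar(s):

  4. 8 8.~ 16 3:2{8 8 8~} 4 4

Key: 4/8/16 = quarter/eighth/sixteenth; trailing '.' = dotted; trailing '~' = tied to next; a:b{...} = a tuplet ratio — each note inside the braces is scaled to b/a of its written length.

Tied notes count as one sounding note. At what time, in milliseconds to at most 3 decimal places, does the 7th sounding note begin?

1. 0.0ms @ 0 + 909.091ms (3/2)
2. 909.091ms @ 3/2 + 303.03ms (1/2)
3. 1212.121ms @ 2 + 606.061ms (1)
4. 1818.182ms @ 3 + 202.02ms (1/3)
5. 2020.202ms @ 10/3 + 202.02ms (1/3)
6. 2222.222ms @ 11/3 + 808.081ms (4/3)
7. 3030.303ms @ 5 + 606.061ms (1)

note 7 onset = 5b = 3030.303ms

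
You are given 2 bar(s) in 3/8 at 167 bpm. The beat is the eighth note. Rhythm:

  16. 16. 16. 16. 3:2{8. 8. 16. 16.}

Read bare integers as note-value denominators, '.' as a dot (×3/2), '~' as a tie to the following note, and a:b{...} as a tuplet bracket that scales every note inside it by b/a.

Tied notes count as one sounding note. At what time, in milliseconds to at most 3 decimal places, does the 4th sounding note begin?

1. 0.0ms @ 0 + 269.461ms (3/4)
2. 269.461ms @ 3/4 + 269.461ms (3/4)
3. 538.922ms @ 3/2 + 269.461ms (3/4)
4. 808.383ms @ 9/4 + 269.461ms (3/4)
5. 1077.844ms @ 3 + 359.281ms (1)
6. 1437.126ms @ 4 + 359.281ms (1)
7. 1796.407ms @ 5 + 179.641ms (1/2)
8. 1976.048ms @ 11/2 + 179.641ms (1/2)

note 4 onset = 9/4b = 808.383ms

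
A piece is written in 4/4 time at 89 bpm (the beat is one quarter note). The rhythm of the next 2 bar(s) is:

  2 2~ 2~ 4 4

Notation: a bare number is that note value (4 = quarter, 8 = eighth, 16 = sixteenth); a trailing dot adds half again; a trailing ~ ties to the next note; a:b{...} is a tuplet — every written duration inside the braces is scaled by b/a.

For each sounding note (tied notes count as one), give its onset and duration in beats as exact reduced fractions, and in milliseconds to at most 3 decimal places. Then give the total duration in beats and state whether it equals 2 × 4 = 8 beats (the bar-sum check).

1) 0.0ms=0b +1348.315ms=2b
2) 1348.315ms=2b +3370.787ms=5b
3) 4719.101ms=7b +674.157ms=1b
Σ=8b of 8 (89bpm 4/4) — PASS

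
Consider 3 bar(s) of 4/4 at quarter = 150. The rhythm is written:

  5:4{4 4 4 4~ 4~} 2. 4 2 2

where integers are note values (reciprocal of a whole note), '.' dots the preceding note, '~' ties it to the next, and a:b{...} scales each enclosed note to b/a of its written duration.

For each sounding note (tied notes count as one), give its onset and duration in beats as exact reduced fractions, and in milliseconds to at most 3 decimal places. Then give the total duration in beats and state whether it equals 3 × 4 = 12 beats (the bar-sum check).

1) 0.0ms=0b +320.0ms=4/5b
2) 320.0ms=4/5b +320.0ms=4/5b
3) 640.0ms=8/5b +320.0ms=4/5b
4) 960.0ms=12/5b +1840.0ms=23/5b
5) 2800.0ms=7b +400.0ms=1b
6) 3200.0ms=8b +800.0ms=2b
7) 4000.0ms=10b +800.0ms=2b
Σ=12b of 12 (150bpm 4/4) — PASS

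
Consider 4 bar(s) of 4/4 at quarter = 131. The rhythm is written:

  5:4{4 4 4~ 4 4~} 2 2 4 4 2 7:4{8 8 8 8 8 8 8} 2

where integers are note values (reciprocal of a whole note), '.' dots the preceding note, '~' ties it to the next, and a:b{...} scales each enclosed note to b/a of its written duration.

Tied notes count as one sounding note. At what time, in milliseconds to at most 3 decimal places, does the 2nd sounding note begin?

note 2 onset = 4/5b = 366.412ms

1. 0.0ms @ 0 + 366.412ms (4/5)
2. 366.412ms @ 4/5 + 366.412ms (4/5)
3. 732.824ms @ 8/5 + 732.824ms (8/5)
4. 1465.649ms @ 16/5 + 1282.443ms (14/5)
5. 2748.092ms @ 6 + 916.031ms (2)
6. 3664.122ms @ 8 + 458.015ms (1)
7. 4122.137ms @ 9 + 458.015ms (1)
8. 4580.153ms @ 10 + 916.031ms (2)
9. 5496.183ms @ 12 + 130.862ms (2/7)
10. 5627.045ms @ 86/7 + 130.862ms (2/7)
11. 5757.906ms @ 88/7 + 130.862ms (2/7)
12. 5888.768ms @ 90/7 + 130.862ms (2/7)
13. 6019.629ms @ 92/7 + 130.862ms (2/7)
14. 6150.491ms @ 94/7 + 130.862ms (2/7)
15. 6281.352ms @ 96/7 + 130.862ms (2/7)
16. 6412.214ms @ 14 + 916.031ms (2)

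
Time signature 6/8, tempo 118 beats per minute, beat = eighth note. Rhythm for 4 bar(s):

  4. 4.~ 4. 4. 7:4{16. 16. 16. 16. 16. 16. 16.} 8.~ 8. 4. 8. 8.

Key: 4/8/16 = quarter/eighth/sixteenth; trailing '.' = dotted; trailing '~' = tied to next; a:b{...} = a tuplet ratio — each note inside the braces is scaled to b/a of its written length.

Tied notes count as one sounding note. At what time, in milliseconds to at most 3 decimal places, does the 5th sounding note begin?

note 5 onset = 87/7b = 6319.613ms

1. 0.0ms @ 0 + 1525.424ms (3)
2. 1525.424ms @ 3 + 3050.847ms (6)
3. 4576.271ms @ 9 + 1525.424ms (3)
4. 6101.695ms @ 12 + 217.918ms (3/7)
5. 6319.613ms @ 87/7 + 217.918ms (3/7)
6. 6537.53ms @ 90/7 + 217.918ms (3/7)
7. 6755.448ms @ 93/7 + 217.918ms (3/7)
8. 6973.366ms @ 96/7 + 217.918ms (3/7)
9. 7191.283ms @ 99/7 + 217.918ms (3/7)
10. 7409.201ms @ 102/7 + 217.918ms (3/7)
11. 7627.119ms @ 15 + 1525.424ms (3)
12. 9152.542ms @ 18 + 1525.424ms (3)
13. 10677.966ms @ 21 + 762.712ms (3/2)
14. 11440.678ms @ 45/2 + 762.712ms (3/2)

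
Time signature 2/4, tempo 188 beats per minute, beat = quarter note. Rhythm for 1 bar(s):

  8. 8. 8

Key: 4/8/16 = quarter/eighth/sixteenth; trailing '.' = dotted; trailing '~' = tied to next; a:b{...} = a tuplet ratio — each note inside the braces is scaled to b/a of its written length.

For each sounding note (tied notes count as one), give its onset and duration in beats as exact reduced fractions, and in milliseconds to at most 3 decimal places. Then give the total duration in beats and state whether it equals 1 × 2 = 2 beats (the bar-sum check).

1) 0.0ms=0b +239.362ms=3/4b
2) 239.362ms=3/4b +239.362ms=3/4b
3) 478.723ms=3/2b +159.574ms=1/2b
Σ=2b of 2 (188bpm 2/4) — PASS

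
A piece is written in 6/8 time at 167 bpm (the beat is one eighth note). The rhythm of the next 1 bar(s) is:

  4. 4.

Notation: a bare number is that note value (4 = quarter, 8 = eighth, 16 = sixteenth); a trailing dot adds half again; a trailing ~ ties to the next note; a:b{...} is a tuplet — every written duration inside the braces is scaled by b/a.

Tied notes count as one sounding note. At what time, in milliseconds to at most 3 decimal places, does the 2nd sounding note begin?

1. 0.0ms @ 0 + 1077.844ms (3)
2. 1077.844ms @ 3 + 1077.844ms (3)

note 2 onset = 3b = 1077.844ms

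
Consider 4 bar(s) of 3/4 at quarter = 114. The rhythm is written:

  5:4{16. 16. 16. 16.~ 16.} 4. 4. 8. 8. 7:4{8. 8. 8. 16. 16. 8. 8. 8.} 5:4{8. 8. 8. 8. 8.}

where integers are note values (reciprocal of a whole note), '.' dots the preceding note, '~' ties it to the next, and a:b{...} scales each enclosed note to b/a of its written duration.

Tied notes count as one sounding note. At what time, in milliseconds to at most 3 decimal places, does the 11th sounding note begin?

note 11 onset = 48/7b = 3609.023ms

1. 0.0ms @ 0 + 157.895ms (3/10)
2. 157.895ms @ 3/10 + 157.895ms (3/10)
3. 315.789ms @ 3/5 + 157.895ms (3/10)
4. 473.684ms @ 9/10 + 315.789ms (3/5)
5. 789.474ms @ 3/2 + 789.474ms (3/2)
6. 1578.947ms @ 3 + 789.474ms (3/2)
7. 2368.421ms @ 9/2 + 394.737ms (3/4)
8. 2763.158ms @ 21/4 + 394.737ms (3/4)
9. 3157.895ms @ 6 + 225.564ms (3/7)
10. 3383.459ms @ 45/7 + 225.564ms (3/7)
11. 3609.023ms @ 48/7 + 225.564ms (3/7)
12. 3834.586ms @ 51/7 + 112.782ms (3/14)
13. 3947.368ms @ 15/2 + 112.782ms (3/14)
14. 4060.15ms @ 54/7 + 225.564ms (3/7)
15. 4285.714ms @ 57/7 + 225.564ms (3/7)
16. 4511.278ms @ 60/7 + 225.564ms (3/7)
17. 4736.842ms @ 9 + 315.789ms (3/5)
18. 5052.632ms @ 48/5 + 315.789ms (3/5)
19. 5368.421ms @ 51/5 + 315.789ms (3/5)
20. 5684.211ms @ 54/5 + 315.789ms (3/5)
21. 6000.0ms @ 57/5 + 315.789ms (3/5)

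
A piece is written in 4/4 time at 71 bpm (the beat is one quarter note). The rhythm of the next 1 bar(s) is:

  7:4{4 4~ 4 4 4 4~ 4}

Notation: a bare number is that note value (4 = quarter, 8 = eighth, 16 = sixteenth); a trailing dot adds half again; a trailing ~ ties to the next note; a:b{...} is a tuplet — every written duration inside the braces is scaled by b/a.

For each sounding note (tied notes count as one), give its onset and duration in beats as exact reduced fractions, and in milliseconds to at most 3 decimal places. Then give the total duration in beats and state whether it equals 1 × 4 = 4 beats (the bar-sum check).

1) 0.0ms=0b +482.897ms=4/7b
2) 482.897ms=4/7b +965.795ms=8/7b
3) 1448.692ms=12/7b +482.897ms=4/7b
4) 1931.59ms=16/7b +482.897ms=4/7b
5) 2414.487ms=20/7b +965.795ms=8/7b
Σ=4b of 4 (71bpm 4/4) — PASS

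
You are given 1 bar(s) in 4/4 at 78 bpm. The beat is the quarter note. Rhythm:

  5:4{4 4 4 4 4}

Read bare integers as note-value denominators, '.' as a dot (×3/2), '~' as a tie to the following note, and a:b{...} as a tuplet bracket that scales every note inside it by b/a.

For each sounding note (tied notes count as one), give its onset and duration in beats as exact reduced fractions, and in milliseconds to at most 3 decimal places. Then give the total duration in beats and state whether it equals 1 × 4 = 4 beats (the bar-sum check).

1) 0.0ms=0b +615.385ms=4/5b
2) 615.385ms=4/5b +615.385ms=4/5b
3) 1230.769ms=8/5b +615.385ms=4/5b
4) 1846.154ms=12/5b +615.385ms=4/5b
5) 2461.538ms=16/5b +615.385ms=4/5b
Σ=4b of 4 (78bpm 4/4) — PASS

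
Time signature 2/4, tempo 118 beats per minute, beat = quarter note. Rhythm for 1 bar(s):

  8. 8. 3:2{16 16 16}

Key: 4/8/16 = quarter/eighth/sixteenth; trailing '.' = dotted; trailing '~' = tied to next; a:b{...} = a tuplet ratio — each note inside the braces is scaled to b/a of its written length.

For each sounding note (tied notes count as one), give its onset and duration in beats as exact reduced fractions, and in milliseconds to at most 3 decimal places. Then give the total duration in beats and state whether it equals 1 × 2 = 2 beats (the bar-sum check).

1) 0.0ms=0b +381.356ms=3/4b
2) 381.356ms=3/4b +381.356ms=3/4b
3) 762.712ms=3/2b +84.746ms=1/6b
4) 847.458ms=5/3b +84.746ms=1/6b
5) 932.203ms=11/6b +84.746ms=1/6b
Σ=2b of 2 (118bpm 2/4) — PASS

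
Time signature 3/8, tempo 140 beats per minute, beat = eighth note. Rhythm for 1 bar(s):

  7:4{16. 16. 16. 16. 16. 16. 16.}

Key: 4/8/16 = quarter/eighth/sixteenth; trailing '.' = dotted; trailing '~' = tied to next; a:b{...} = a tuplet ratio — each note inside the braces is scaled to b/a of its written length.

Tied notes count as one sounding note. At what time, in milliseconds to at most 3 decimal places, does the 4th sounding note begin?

1. 0.0ms @ 0 + 183.673ms (3/7)
2. 183.673ms @ 3/7 + 183.673ms (3/7)
3. 367.347ms @ 6/7 + 183.673ms (3/7)
4. 551.02ms @ 9/7 + 183.673ms (3/7)
5. 734.694ms @ 12/7 + 183.673ms (3/7)
6. 918.367ms @ 15/7 + 183.673ms (3/7)
7. 1102.041ms @ 18/7 + 183.673ms (3/7)

note 4 onset = 9/7b = 551.02ms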